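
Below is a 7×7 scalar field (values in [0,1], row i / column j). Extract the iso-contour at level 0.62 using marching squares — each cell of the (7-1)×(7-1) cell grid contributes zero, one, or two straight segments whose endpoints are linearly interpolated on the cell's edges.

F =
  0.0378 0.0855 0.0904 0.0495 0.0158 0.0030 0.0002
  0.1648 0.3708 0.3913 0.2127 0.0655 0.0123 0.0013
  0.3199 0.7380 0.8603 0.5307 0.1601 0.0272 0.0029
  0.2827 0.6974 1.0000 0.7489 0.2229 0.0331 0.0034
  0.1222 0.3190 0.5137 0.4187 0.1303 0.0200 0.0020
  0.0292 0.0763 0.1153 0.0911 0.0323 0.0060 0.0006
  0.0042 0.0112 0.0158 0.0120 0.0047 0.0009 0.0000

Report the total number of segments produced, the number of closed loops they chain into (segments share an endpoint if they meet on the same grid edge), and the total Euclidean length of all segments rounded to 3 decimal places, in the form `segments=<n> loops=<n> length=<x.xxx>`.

cell (1,0): code 0100 → (1.679,1.000)–(2.000,0.718)
cell (1,1): code 1100 → (1.488,2.000)–(1.679,1.000)
cell (1,2): code 1000 → (2.000,2.729)–(1.488,2.000)
cell (2,0): code 0110 → (2.000,0.718)–(3.000,0.813)
cell (2,2): code 1101 → (2.409,3.000)–(2.000,2.729)
cell (2,3): code 1000 → (3.000,3.245)–(2.409,3.000)
cell (3,0): code 0010 → (3.000,0.813)–(3.205,1.000)
cell (3,1): code 0011 → (3.205,1.000)–(3.781,2.000)
cell (3,2): code 0011 → (3.781,2.000)–(3.390,3.000)
cell (3,3): code 0001 → (3.390,3.000)–(3.000,3.245)
total: 10 segments, chained into 1 closed loop(s), length Σ = 7.437804

segments=10 loops=1 length=7.438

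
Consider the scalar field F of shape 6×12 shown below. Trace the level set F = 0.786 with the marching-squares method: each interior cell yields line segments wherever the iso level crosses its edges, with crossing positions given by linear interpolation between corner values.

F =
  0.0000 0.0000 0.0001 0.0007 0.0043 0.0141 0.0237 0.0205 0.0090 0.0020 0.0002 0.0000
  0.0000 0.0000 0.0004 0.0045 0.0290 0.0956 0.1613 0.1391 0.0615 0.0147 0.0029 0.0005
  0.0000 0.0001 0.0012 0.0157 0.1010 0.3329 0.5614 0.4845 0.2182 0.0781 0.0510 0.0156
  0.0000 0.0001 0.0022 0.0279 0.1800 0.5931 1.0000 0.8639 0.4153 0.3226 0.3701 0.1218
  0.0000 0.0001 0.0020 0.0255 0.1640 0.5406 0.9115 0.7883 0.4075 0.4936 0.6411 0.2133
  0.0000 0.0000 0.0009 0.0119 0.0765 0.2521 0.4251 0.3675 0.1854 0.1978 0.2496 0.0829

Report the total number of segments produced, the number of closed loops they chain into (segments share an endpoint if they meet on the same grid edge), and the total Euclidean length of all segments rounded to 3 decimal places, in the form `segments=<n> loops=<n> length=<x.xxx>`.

cell (2,5): code 0100 → (2.512,6.000)–(3.000,5.474)
cell (2,6): code 1100 → (2.795,7.000)–(2.512,6.000)
cell (2,7): code 1000 → (3.000,7.174)–(2.795,7.000)
cell (3,5): code 0110 → (3.000,5.474)–(4.000,5.662)
cell (3,7): code 1001 → (4.000,7.006)–(3.000,7.174)
cell (4,5): code 0010 → (4.000,5.662)–(4.258,6.000)
cell (4,6): code 0011 → (4.258,6.000)–(4.005,7.000)
cell (4,7): code 0001 → (4.005,7.000)–(4.000,7.006)
total: 8 segments, chained into 1 closed loop(s), length Σ = 5.521921

segments=8 loops=1 length=5.522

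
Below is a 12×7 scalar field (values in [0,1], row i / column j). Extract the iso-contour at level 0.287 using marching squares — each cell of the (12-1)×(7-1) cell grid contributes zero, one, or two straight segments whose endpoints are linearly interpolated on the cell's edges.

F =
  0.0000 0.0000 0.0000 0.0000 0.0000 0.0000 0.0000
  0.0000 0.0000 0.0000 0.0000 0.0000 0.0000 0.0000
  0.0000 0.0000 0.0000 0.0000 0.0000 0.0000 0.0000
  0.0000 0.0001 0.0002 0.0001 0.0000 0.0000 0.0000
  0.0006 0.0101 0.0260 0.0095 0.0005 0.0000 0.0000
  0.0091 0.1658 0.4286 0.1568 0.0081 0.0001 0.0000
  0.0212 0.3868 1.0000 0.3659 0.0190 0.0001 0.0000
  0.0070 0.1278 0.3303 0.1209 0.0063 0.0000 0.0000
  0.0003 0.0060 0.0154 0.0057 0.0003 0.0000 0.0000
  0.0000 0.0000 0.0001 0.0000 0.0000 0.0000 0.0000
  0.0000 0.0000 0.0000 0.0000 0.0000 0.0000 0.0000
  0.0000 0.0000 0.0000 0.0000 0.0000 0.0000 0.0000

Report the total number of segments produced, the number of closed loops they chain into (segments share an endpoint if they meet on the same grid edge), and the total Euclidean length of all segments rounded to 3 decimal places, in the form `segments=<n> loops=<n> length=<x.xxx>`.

cell (4,1): code 0100 → (4.648,2.000)–(5.000,1.461)
cell (4,2): code 1000 → (5.000,2.521)–(4.648,2.000)
cell (5,0): code 0100 → (5.548,1.000)–(6.000,0.727)
cell (5,1): code 1110 → (5.000,1.461)–(5.548,1.000)
cell (5,2): code 1101 → (5.623,3.000)–(5.000,2.521)
cell (5,3): code 1000 → (6.000,3.227)–(5.623,3.000)
cell (6,0): code 0010 → (6.000,0.727)–(6.385,1.000)
cell (6,1): code 0111 → (6.385,1.000)–(7.000,1.786)
cell (6,2): code 1011 → (7.000,2.207)–(6.322,3.000)
cell (6,3): code 0001 → (6.322,3.000)–(6.000,3.227)
cell (7,1): code 0010 → (7.000,1.786)–(7.138,2.000)
cell (7,2): code 0001 → (7.138,2.000)–(7.000,2.207)
total: 12 segments, chained into 1 closed loop(s), length Σ = 7.152891

segments=12 loops=1 length=7.153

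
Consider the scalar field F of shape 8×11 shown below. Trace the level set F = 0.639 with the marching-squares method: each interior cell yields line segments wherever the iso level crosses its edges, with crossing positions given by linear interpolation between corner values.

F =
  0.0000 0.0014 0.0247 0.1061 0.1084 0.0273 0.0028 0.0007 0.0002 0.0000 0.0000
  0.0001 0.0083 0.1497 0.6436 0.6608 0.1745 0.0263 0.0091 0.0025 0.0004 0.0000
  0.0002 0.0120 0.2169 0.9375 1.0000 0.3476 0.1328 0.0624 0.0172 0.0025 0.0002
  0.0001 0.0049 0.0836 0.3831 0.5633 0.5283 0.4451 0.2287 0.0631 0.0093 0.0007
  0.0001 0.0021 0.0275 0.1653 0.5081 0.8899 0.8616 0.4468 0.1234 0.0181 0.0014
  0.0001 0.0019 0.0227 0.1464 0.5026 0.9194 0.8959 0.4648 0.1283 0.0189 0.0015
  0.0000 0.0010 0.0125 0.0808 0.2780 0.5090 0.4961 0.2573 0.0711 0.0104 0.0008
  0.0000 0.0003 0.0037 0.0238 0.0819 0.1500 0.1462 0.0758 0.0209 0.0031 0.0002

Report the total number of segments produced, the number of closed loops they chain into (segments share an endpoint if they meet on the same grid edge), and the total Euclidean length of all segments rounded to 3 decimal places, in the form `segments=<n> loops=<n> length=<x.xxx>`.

cell (0,2): code 0100 → (0.991,3.000)–(1.000,2.991)
cell (0,3): code 1100 → (0.961,4.000)–(0.991,3.000)
cell (0,4): code 1000 → (1.000,4.045)–(0.961,4.000)
cell (1,2): code 0110 → (1.000,2.991)–(2.000,2.586)
cell (1,4): code 1001 → (2.000,4.553)–(1.000,4.045)
cell (2,2): code 0010 → (2.000,2.586)–(2.538,3.000)
cell (2,3): code 0011 → (2.538,3.000)–(2.827,4.000)
cell (2,4): code 0001 → (2.827,4.000)–(2.000,4.553)
cell (3,4): code 0100 → (3.306,5.000)–(4.000,4.343)
cell (3,5): code 1100 → (3.466,6.000)–(3.306,5.000)
cell (3,6): code 1000 → (4.000,6.537)–(3.466,6.000)
cell (4,4): code 0110 → (4.000,4.343)–(5.000,4.327)
cell (4,6): code 1001 → (5.000,6.596)–(4.000,6.537)
cell (5,4): code 0010 → (5.000,4.327)–(5.683,5.000)
cell (5,5): code 0011 → (5.683,5.000)–(5.643,6.000)
cell (5,6): code 0001 → (5.643,6.000)–(5.000,6.596)
total: 16 segments, chained into 2 closed loop(s), length Σ = 13.551978

segments=16 loops=2 length=13.552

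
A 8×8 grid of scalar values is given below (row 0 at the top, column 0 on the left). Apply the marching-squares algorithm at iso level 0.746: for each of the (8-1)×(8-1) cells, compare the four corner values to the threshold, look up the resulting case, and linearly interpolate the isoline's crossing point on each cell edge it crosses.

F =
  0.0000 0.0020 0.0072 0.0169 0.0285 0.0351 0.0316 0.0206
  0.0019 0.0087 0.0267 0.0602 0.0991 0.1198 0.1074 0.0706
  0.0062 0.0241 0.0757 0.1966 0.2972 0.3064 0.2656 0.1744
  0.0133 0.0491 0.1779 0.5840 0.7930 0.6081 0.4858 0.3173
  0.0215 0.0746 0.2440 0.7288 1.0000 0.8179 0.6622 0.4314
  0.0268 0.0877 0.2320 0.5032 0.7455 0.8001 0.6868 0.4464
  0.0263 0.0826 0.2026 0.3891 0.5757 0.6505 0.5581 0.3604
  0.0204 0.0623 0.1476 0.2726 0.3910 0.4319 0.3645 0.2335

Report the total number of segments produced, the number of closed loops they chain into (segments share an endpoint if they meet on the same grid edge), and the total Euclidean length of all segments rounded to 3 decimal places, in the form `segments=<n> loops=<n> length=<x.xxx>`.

segments=10 loops=1 length=7.344

cell (2,3): code 0100 → (2.905,4.000)–(3.000,3.775)
cell (2,4): code 1000 → (3.000,4.254)–(2.905,4.000)
cell (3,3): code 0110 → (3.000,3.775)–(4.000,3.063)
cell (3,4): code 1101 → (3.657,5.000)–(3.000,4.254)
cell (3,5): code 1000 → (4.000,5.462)–(3.657,5.000)
cell (4,3): code 0010 → (4.000,3.063)–(4.998,4.000)
cell (4,4): code 0111 → (4.998,4.000)–(5.000,4.009)
cell (4,5): code 1001 → (5.000,5.477)–(4.000,5.462)
cell (5,4): code 0010 → (5.000,4.009)–(5.362,5.000)
cell (5,5): code 0001 → (5.362,5.000)–(5.000,5.477)
total: 10 segments, chained into 1 closed loop(s), length Σ = 7.343823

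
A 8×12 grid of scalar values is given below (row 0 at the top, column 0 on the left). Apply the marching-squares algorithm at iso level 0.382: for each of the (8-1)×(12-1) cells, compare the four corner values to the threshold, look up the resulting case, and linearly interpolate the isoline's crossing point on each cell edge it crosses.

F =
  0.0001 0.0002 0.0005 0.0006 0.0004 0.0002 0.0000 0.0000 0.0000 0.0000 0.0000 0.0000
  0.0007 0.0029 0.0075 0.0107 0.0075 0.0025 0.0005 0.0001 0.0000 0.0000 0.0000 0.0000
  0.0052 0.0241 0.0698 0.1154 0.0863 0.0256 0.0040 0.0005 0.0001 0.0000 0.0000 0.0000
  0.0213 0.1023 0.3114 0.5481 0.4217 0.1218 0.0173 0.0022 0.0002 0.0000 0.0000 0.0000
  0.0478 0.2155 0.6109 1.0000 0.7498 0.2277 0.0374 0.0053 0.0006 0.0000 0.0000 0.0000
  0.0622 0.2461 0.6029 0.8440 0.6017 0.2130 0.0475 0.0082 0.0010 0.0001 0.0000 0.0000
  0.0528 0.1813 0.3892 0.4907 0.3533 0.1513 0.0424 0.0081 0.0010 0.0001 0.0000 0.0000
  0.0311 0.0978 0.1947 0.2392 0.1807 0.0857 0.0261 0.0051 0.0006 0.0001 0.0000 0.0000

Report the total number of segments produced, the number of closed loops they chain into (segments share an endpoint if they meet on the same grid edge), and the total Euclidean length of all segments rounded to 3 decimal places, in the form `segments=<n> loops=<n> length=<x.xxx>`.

cell (2,2): code 0100 → (2.616,3.000)–(3.000,2.298)
cell (2,3): code 1100 → (2.882,4.000)–(2.616,3.000)
cell (2,4): code 1000 → (3.000,4.132)–(2.882,4.000)
cell (3,1): code 0100 → (3.236,2.000)–(4.000,1.421)
cell (3,2): code 1110 → (3.000,2.298)–(3.236,2.000)
cell (3,4): code 1001 → (4.000,4.704)–(3.000,4.132)
cell (4,1): code 0110 → (4.000,1.421)–(5.000,1.381)
cell (4,4): code 1001 → (5.000,4.565)–(4.000,4.704)
cell (5,1): code 0110 → (5.000,1.381)–(6.000,1.965)
cell (5,3): code 1011 → (6.000,3.791)–(5.884,4.000)
cell (5,4): code 0001 → (5.884,4.000)–(5.000,4.565)
cell (6,1): code 0010 → (6.000,1.965)–(6.037,2.000)
cell (6,2): code 0011 → (6.037,2.000)–(6.432,3.000)
cell (6,3): code 0001 → (6.432,3.000)–(6.000,3.791)
total: 14 segments, chained into 1 closed loop(s), length Σ = 10.987627

segments=14 loops=1 length=10.988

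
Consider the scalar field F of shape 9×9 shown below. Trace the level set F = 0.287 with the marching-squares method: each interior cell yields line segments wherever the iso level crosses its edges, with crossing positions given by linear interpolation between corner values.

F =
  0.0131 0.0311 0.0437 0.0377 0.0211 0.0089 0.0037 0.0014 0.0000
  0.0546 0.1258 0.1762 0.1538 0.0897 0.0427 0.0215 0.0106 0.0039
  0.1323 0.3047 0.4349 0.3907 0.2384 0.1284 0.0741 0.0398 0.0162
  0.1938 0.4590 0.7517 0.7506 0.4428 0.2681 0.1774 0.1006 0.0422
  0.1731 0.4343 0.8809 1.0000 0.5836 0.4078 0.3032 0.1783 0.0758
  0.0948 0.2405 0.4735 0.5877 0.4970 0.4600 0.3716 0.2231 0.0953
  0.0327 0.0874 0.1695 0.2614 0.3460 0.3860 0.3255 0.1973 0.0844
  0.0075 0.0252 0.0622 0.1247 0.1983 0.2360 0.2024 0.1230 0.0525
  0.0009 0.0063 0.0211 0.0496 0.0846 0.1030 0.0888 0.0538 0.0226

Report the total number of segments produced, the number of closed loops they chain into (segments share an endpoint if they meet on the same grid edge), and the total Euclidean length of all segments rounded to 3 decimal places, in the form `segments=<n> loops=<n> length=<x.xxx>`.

segments=22 loops=1 length=17.462

cell (1,0): code 0100 → (1.901,1.000)–(2.000,0.897)
cell (1,1): code 1100 → (1.428,2.000)–(1.901,1.000)
cell (1,2): code 1100 → (1.562,3.000)–(1.428,2.000)
cell (1,3): code 1000 → (2.000,3.681)–(1.562,3.000)
cell (2,0): code 0110 → (2.000,0.897)–(3.000,0.351)
cell (2,3): code 1101 → (2.238,4.000)–(2.000,3.681)
cell (2,4): code 1000 → (3.000,4.892)–(2.238,4.000)
cell (3,0): code 0110 → (3.000,0.351)–(4.000,0.436)
cell (3,4): code 1101 → (3.135,5.000)–(3.000,4.892)
cell (3,5): code 1100 → (3.871,6.000)–(3.135,5.000)
cell (3,6): code 1000 → (4.000,6.130)–(3.871,6.000)
cell (4,0): code 0010 → (4.000,0.436)–(4.760,1.000)
cell (4,1): code 0111 → (4.760,1.000)–(5.000,1.200)
cell (4,6): code 1001 → (5.000,6.570)–(4.000,6.130)
cell (5,1): code 0010 → (5.000,1.200)–(5.613,2.000)
cell (5,2): code 0011 → (5.613,2.000)–(5.922,3.000)
cell (5,3): code 0111 → (5.922,3.000)–(6.000,3.303)
cell (5,6): code 1001 → (6.000,6.300)–(5.000,6.570)
cell (6,3): code 0010 → (6.000,3.303)–(6.399,4.000)
cell (6,4): code 0011 → (6.399,4.000)–(6.660,5.000)
cell (6,5): code 0011 → (6.660,5.000)–(6.313,6.000)
cell (6,6): code 0001 → (6.313,6.000)–(6.000,6.300)
total: 22 segments, chained into 1 closed loop(s), length Σ = 17.462106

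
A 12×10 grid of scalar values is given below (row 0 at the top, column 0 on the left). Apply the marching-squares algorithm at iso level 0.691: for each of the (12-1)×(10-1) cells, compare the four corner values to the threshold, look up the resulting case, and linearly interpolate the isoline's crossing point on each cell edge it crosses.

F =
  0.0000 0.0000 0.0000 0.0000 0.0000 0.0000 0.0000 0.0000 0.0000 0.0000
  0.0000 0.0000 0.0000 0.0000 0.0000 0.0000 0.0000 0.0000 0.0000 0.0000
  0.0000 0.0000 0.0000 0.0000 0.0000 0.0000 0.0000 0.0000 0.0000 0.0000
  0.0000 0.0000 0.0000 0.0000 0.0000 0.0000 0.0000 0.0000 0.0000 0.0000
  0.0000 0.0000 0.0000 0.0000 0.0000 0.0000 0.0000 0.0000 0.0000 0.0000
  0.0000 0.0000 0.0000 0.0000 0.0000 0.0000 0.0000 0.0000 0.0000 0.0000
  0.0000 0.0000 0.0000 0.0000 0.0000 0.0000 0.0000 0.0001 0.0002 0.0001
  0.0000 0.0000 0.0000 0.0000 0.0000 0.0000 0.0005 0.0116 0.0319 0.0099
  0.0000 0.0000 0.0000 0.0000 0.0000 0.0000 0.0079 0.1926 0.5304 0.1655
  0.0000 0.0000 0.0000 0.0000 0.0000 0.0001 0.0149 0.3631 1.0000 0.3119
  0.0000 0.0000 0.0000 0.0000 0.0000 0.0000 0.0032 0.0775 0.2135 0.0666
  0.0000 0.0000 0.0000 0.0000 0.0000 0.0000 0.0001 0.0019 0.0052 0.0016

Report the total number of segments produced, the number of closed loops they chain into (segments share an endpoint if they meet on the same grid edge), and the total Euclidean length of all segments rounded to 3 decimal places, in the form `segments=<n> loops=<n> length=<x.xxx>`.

cell (8,7): code 0100 → (8.342,8.000)–(9.000,7.515)
cell (8,8): code 1000 → (9.000,8.449)–(8.342,8.000)
cell (9,7): code 0010 → (9.000,7.515)–(9.393,8.000)
cell (9,8): code 0001 → (9.393,8.000)–(9.000,8.449)
total: 4 segments, chained into 1 closed loop(s), length Σ = 2.835124

segments=4 loops=1 length=2.835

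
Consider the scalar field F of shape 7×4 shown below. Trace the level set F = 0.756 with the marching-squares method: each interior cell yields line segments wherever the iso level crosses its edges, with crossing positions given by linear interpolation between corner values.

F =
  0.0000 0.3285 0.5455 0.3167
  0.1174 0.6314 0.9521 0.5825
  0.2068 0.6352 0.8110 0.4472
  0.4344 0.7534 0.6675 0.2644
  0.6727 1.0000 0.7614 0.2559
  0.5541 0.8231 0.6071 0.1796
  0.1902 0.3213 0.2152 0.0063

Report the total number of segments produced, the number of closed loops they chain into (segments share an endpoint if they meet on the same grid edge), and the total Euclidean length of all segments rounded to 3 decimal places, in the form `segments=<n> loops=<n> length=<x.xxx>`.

cell (0,1): code 0100 → (0.518,2.000)–(1.000,1.389)
cell (0,2): code 1000 → (1.000,2.531)–(0.518,2.000)
cell (1,1): code 0110 → (1.000,1.389)–(2.000,1.687)
cell (1,2): code 1001 → (2.000,2.151)–(1.000,2.531)
cell (2,1): code 0010 → (2.000,1.687)–(2.383,2.000)
cell (2,2): code 0001 → (2.383,2.000)–(2.000,2.151)
cell (3,0): code 0100 → (3.011,1.000)–(4.000,0.255)
cell (3,1): code 1100 → (3.942,2.000)–(3.011,1.000)
cell (3,2): code 1000 → (4.000,2.011)–(3.942,2.000)
cell (4,0): code 0110 → (4.000,0.255)–(5.000,0.751)
cell (4,1): code 1011 → (5.000,1.311)–(4.035,2.000)
cell (4,2): code 0001 → (4.035,2.000)–(4.000,2.011)
cell (5,0): code 0010 → (5.000,0.751)–(5.134,1.000)
cell (5,1): code 0001 → (5.134,1.000)–(5.000,1.311)
total: 14 segments, chained into 2 closed loop(s), length Σ = 10.140077

segments=14 loops=2 length=10.140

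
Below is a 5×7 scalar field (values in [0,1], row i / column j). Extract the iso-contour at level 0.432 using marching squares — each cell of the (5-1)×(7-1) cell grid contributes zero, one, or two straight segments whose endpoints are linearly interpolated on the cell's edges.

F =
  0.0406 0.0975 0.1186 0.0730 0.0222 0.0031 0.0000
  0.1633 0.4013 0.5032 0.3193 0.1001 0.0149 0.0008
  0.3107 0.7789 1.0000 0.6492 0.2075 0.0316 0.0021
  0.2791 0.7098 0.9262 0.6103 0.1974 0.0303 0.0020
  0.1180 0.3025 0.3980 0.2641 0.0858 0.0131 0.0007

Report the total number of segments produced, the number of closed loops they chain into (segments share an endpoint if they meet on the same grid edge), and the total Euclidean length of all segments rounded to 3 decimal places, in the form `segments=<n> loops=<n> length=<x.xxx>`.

cell (0,1): code 0100 → (0.815,2.000)–(1.000,1.301)
cell (0,2): code 1000 → (1.000,2.387)–(0.815,2.000)
cell (1,0): code 0100 → (1.081,1.000)–(2.000,0.259)
cell (1,1): code 1110 → (1.000,1.301)–(1.081,1.000)
cell (1,2): code 1101 → (1.342,3.000)–(1.000,2.387)
cell (1,3): code 1000 → (2.000,3.492)–(1.342,3.000)
cell (2,0): code 0110 → (2.000,0.259)–(3.000,0.355)
cell (2,3): code 1001 → (3.000,3.432)–(2.000,3.492)
cell (3,0): code 0010 → (3.000,0.355)–(3.682,1.000)
cell (3,1): code 0011 → (3.682,1.000)–(3.936,2.000)
cell (3,2): code 0011 → (3.936,2.000)–(3.515,3.000)
cell (3,3): code 0001 → (3.515,3.000)–(3.000,3.432)
total: 12 segments, chained into 1 closed loop(s), length Σ = 9.901366

segments=12 loops=1 length=9.901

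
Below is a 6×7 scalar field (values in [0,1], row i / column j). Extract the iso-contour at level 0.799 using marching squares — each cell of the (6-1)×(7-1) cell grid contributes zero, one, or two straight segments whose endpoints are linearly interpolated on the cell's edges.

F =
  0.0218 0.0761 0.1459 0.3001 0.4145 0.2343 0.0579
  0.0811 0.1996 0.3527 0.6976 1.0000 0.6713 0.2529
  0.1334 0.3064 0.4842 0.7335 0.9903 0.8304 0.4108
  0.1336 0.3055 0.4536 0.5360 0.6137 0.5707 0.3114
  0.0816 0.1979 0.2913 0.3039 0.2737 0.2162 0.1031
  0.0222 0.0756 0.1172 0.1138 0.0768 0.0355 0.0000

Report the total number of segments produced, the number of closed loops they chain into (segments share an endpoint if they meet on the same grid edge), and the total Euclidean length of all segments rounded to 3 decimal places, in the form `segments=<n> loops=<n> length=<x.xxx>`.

segments=8 loops=1 length=5.672

cell (0,3): code 0100 → (0.657,4.000)–(1.000,3.335)
cell (0,4): code 1000 → (1.000,4.611)–(0.657,4.000)
cell (1,3): code 0110 → (1.000,3.335)–(2.000,3.255)
cell (1,4): code 1101 → (1.803,5.000)–(1.000,4.611)
cell (1,5): code 1000 → (2.000,5.075)–(1.803,5.000)
cell (2,3): code 0010 → (2.000,3.255)–(2.508,4.000)
cell (2,4): code 0011 → (2.508,4.000)–(2.121,5.000)
cell (2,5): code 0001 → (2.121,5.000)–(2.000,5.075)
total: 8 segments, chained into 1 closed loop(s), length Σ = 5.671511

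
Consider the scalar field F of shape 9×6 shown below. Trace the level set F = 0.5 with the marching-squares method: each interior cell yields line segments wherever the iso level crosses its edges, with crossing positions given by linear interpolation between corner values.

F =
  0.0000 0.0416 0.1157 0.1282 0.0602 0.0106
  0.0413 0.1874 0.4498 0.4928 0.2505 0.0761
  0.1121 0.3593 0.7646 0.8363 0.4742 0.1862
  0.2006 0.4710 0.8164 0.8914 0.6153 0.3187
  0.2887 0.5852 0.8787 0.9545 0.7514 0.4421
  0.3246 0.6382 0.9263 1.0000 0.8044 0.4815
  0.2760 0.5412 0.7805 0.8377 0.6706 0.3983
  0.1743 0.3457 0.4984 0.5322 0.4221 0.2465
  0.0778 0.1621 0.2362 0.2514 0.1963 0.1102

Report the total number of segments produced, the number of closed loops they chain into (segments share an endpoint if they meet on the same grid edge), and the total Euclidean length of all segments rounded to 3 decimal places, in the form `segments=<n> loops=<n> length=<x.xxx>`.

segments=20 loops=1 length=16.377

cell (1,1): code 0100 → (1.159,2.000)–(2.000,1.347)
cell (1,2): code 1100 → (1.021,3.000)–(1.159,2.000)
cell (1,3): code 1000 → (2.000,3.929)–(1.021,3.000)
cell (2,1): code 0110 → (2.000,1.347)–(3.000,1.084)
cell (2,3): code 1101 → (2.183,4.000)–(2.000,3.929)
cell (2,4): code 1000 → (3.000,4.389)–(2.183,4.000)
cell (3,0): code 0100 → (3.254,1.000)–(4.000,0.713)
cell (3,1): code 1110 → (3.000,1.084)–(3.254,1.000)
cell (3,4): code 1001 → (4.000,4.813)–(3.000,4.389)
cell (4,0): code 0110 → (4.000,0.713)–(5.000,0.559)
cell (4,4): code 1001 → (5.000,4.943)–(4.000,4.813)
cell (5,0): code 0110 → (5.000,0.559)–(6.000,0.845)
cell (5,4): code 1001 → (6.000,4.627)–(5.000,4.943)
cell (6,0): code 0010 → (6.000,0.845)–(6.211,1.000)
cell (6,1): code 0011 → (6.211,1.000)–(6.994,2.000)
cell (6,2): code 0111 → (6.994,2.000)–(7.000,2.047)
cell (6,3): code 1011 → (7.000,3.292)–(6.687,4.000)
cell (6,4): code 0001 → (6.687,4.000)–(6.000,4.627)
cell (7,2): code 0010 → (7.000,2.047)–(7.115,3.000)
cell (7,3): code 0001 → (7.115,3.000)–(7.000,3.292)
total: 20 segments, chained into 1 closed loop(s), length Σ = 16.377363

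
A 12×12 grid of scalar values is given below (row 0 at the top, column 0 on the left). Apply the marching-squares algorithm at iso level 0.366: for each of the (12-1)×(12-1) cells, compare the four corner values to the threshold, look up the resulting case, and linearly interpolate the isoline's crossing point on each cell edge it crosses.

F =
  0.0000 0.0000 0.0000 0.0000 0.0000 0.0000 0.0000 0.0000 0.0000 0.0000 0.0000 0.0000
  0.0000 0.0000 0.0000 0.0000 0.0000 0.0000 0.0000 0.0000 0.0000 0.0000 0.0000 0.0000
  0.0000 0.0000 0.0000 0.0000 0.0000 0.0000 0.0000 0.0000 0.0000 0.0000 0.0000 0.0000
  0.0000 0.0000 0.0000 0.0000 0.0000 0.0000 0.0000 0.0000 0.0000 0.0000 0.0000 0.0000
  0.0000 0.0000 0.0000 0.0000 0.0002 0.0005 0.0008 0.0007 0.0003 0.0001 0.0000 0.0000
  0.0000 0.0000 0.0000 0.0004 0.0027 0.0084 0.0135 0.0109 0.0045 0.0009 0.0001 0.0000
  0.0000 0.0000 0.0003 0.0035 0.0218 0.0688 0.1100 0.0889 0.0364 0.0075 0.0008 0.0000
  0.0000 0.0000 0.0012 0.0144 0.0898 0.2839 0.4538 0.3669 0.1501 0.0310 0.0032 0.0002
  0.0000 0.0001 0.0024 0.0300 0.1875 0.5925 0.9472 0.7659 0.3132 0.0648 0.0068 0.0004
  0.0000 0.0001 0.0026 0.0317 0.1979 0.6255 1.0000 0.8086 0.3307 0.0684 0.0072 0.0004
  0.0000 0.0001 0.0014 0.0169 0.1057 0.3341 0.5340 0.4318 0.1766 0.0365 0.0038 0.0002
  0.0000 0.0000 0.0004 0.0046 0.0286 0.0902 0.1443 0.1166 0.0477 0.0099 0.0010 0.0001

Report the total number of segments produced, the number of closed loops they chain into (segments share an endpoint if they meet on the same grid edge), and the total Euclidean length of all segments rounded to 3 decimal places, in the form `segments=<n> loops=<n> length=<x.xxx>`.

segments=14 loops=1 length=11.196

cell (6,5): code 0100 → (6.745,6.000)–(7.000,5.483)
cell (6,6): code 1100 → (6.997,7.000)–(6.745,6.000)
cell (6,7): code 1000 → (7.000,7.004)–(6.997,7.000)
cell (7,4): code 0100 → (7.266,5.000)–(8.000,4.441)
cell (7,5): code 1110 → (7.000,5.483)–(7.266,5.000)
cell (7,7): code 1001 → (8.000,7.883)–(7.000,7.004)
cell (8,4): code 0110 → (8.000,4.441)–(9.000,4.393)
cell (8,7): code 1001 → (9.000,7.926)–(8.000,7.883)
cell (9,4): code 0010 → (9.000,4.393)–(9.891,5.000)
cell (9,5): code 0111 → (9.891,5.000)–(10.000,5.160)
cell (9,7): code 1001 → (10.000,7.258)–(9.000,7.926)
cell (10,5): code 0010 → (10.000,5.160)–(10.431,6.000)
cell (10,6): code 0011 → (10.431,6.000)–(10.209,7.000)
cell (10,7): code 0001 → (10.209,7.000)–(10.000,7.258)
total: 14 segments, chained into 1 closed loop(s), length Σ = 11.195602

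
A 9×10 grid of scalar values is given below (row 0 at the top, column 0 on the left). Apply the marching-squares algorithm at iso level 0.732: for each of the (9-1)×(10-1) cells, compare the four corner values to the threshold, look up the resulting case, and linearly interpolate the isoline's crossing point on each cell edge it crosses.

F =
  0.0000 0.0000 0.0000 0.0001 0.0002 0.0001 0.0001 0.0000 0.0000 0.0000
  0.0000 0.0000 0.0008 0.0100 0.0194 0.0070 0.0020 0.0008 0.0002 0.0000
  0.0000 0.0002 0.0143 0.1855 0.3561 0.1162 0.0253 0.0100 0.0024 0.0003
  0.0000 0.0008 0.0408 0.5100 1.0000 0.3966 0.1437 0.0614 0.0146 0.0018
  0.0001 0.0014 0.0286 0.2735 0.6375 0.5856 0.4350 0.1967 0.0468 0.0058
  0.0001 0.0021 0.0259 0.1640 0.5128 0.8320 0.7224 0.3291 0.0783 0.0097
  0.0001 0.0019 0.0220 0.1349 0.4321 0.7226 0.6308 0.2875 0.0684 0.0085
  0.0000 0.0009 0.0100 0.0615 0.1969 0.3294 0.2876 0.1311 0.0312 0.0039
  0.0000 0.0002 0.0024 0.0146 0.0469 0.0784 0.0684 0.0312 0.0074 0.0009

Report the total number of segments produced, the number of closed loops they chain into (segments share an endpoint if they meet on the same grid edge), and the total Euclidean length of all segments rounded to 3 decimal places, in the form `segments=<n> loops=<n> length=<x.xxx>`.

cell (2,3): code 0100 → (2.584,4.000)–(3.000,3.453)
cell (2,4): code 1000 → (3.000,4.444)–(2.584,4.000)
cell (3,3): code 0010 → (3.000,3.453)–(3.739,4.000)
cell (3,4): code 0001 → (3.739,4.000)–(3.000,4.444)
cell (4,4): code 0100 → (4.594,5.000)–(5.000,4.687)
cell (4,5): code 1000 → (5.000,5.912)–(4.594,5.000)
cell (5,4): code 0010 → (5.000,4.687)–(5.914,5.000)
cell (5,5): code 0001 → (5.914,5.000)–(5.000,5.912)
total: 8 segments, chained into 2 closed loop(s), length Σ = 6.847170

segments=8 loops=2 length=6.847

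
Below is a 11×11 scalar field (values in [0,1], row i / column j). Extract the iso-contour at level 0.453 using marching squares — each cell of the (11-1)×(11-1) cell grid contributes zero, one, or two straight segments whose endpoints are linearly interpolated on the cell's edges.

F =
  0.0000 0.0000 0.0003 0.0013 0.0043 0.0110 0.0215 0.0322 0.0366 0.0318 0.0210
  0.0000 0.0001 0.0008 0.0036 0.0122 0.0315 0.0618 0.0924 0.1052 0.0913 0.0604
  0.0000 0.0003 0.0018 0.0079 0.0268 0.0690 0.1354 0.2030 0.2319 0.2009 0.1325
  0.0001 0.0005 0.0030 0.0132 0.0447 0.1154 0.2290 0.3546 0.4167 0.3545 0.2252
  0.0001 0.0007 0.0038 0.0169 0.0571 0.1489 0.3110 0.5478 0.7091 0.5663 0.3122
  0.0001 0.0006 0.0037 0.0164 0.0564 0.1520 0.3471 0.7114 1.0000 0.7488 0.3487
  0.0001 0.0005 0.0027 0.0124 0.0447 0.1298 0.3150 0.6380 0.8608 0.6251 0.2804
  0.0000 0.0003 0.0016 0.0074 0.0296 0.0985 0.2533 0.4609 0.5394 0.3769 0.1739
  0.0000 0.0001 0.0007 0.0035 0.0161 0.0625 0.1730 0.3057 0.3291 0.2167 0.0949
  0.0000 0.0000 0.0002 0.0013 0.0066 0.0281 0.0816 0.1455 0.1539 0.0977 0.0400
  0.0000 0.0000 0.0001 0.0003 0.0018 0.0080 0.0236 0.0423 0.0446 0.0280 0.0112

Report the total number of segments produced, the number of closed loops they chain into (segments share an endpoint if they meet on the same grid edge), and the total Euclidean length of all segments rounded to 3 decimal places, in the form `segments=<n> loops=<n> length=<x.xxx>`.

segments=14 loops=1 length=11.931

cell (3,6): code 0100 → (3.509,7.000)–(4.000,6.600)
cell (3,7): code 1100 → (3.124,8.000)–(3.509,7.000)
cell (3,8): code 1100 → (3.465,9.000)–(3.124,8.000)
cell (3,9): code 1000 → (4.000,9.446)–(3.465,9.000)
cell (4,6): code 0110 → (4.000,6.600)–(5.000,6.291)
cell (4,9): code 1001 → (5.000,9.739)–(4.000,9.446)
cell (5,6): code 0110 → (5.000,6.291)–(6.000,6.427)
cell (5,9): code 1001 → (6.000,9.499)–(5.000,9.739)
cell (6,6): code 0110 → (6.000,6.427)–(7.000,6.962)
cell (6,8): code 1011 → (7.000,8.532)–(6.693,9.000)
cell (6,9): code 0001 → (6.693,9.000)–(6.000,9.499)
cell (7,6): code 0010 → (7.000,6.962)–(7.051,7.000)
cell (7,7): code 0011 → (7.051,7.000)–(7.411,8.000)
cell (7,8): code 0001 → (7.411,8.000)–(7.000,8.532)
total: 14 segments, chained into 1 closed loop(s), length Σ = 11.930755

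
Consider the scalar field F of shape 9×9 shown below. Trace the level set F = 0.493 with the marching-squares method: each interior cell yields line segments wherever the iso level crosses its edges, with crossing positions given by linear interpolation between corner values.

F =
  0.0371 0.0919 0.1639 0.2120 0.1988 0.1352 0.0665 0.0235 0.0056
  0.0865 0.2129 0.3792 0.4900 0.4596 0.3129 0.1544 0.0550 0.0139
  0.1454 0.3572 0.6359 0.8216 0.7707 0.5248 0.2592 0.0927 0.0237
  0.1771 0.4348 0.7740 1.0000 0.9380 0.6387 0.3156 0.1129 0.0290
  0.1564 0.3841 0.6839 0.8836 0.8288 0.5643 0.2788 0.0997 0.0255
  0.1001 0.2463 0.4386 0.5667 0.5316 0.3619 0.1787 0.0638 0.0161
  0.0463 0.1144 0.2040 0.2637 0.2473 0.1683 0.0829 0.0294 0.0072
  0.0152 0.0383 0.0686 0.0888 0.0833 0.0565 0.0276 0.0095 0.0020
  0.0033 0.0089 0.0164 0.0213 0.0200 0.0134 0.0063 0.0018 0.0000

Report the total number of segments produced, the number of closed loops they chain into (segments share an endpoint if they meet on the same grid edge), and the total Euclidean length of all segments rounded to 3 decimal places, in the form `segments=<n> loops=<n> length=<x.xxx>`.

cell (1,1): code 0100 → (1.443,2.000)–(2.000,1.487)
cell (1,2): code 1100 → (1.009,3.000)–(1.443,2.000)
cell (1,3): code 1100 → (1.107,4.000)–(1.009,3.000)
cell (1,4): code 1100 → (1.850,5.000)–(1.107,4.000)
cell (1,5): code 1000 → (2.000,5.120)–(1.850,5.000)
cell (2,1): code 0110 → (2.000,1.487)–(3.000,1.172)
cell (2,5): code 1001 → (3.000,5.451)–(2.000,5.120)
cell (3,1): code 0110 → (3.000,1.172)–(4.000,1.363)
cell (3,5): code 1001 → (4.000,5.250)–(3.000,5.451)
cell (4,1): code 0010 → (4.000,1.363)–(4.778,2.000)
cell (4,2): code 0111 → (4.778,2.000)–(5.000,2.425)
cell (4,4): code 1011 → (5.000,4.227)–(4.352,5.000)
cell (4,5): code 0001 → (4.352,5.000)–(4.000,5.250)
cell (5,2): code 0010 → (5.000,2.425)–(5.243,3.000)
cell (5,3): code 0011 → (5.243,3.000)–(5.136,4.000)
cell (5,4): code 0001 → (5.136,4.000)–(5.000,4.227)
total: 16 segments, chained into 1 closed loop(s), length Σ = 13.249609

segments=16 loops=1 length=13.250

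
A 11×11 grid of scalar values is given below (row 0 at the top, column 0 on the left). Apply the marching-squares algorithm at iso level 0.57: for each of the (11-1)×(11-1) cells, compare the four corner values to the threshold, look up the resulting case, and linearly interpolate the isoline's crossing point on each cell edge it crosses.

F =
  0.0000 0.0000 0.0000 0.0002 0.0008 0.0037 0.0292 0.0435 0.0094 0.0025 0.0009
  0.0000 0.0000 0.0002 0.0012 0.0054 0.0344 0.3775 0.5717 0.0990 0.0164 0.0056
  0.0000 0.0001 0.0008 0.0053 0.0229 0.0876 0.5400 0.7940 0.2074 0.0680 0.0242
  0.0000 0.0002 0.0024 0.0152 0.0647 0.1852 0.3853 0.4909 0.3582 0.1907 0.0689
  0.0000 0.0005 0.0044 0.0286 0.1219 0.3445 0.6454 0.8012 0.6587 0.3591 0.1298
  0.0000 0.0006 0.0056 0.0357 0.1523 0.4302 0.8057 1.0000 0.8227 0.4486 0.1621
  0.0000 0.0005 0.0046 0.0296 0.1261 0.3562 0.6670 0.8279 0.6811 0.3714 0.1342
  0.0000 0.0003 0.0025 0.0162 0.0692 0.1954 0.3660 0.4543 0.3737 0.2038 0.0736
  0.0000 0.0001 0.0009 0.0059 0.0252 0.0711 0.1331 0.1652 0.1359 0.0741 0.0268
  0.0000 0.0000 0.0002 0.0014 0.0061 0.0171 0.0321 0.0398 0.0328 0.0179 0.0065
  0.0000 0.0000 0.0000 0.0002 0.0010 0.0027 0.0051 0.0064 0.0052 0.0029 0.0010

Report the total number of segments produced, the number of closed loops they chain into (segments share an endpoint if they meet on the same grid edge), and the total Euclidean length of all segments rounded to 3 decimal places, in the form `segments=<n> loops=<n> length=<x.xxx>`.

segments=18 loops=2 length=14.702

cell (0,6): code 0100 → (0.997,7.000)–(1.000,6.991)
cell (0,7): code 1000 → (1.000,7.004)–(0.997,7.000)
cell (1,6): code 0110 → (1.000,6.991)–(2.000,6.118)
cell (1,7): code 1001 → (2.000,7.382)–(1.000,7.004)
cell (2,6): code 0010 → (2.000,6.118)–(2.739,7.000)
cell (2,7): code 0001 → (2.739,7.000)–(2.000,7.382)
cell (3,5): code 0100 → (3.710,6.000)–(4.000,5.749)
cell (3,6): code 1100 → (3.255,7.000)–(3.710,6.000)
cell (3,7): code 1100 → (3.705,8.000)–(3.255,7.000)
cell (3,8): code 1000 → (4.000,8.296)–(3.705,8.000)
cell (4,5): code 0110 → (4.000,5.749)–(5.000,5.372)
cell (4,8): code 1001 → (5.000,8.675)–(4.000,8.296)
cell (5,5): code 0110 → (5.000,5.372)–(6.000,5.688)
cell (5,8): code 1001 → (6.000,8.359)–(5.000,8.675)
cell (6,5): code 0010 → (6.000,5.688)–(6.322,6.000)
cell (6,6): code 0011 → (6.322,6.000)–(6.690,7.000)
cell (6,7): code 0011 → (6.690,7.000)–(6.361,8.000)
cell (6,8): code 0001 → (6.361,8.000)–(6.000,8.359)
total: 18 segments, chained into 2 closed loop(s), length Σ = 14.701847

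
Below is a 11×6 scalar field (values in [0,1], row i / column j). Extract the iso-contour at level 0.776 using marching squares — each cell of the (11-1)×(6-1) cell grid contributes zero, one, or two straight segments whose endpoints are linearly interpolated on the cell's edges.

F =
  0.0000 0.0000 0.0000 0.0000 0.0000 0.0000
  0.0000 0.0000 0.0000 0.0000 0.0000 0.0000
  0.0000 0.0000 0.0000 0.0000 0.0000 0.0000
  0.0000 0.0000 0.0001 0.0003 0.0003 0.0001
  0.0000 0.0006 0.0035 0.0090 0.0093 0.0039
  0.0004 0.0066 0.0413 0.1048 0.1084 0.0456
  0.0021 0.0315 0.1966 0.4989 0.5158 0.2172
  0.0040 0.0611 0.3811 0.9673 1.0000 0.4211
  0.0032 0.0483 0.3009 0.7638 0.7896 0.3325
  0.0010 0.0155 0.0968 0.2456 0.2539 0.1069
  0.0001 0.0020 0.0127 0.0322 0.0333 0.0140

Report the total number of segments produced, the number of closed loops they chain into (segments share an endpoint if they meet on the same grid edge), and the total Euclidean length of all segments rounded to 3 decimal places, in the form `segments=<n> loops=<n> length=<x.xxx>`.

segments=8 loops=1 length=5.228

cell (6,2): code 0100 → (6.592,3.000)–(7.000,2.674)
cell (6,3): code 1100 → (6.537,4.000)–(6.592,3.000)
cell (6,4): code 1000 → (7.000,4.387)–(6.537,4.000)
cell (7,2): code 0010 → (7.000,2.674)–(7.940,3.000)
cell (7,3): code 0111 → (7.940,3.000)–(8.000,3.473)
cell (7,4): code 1001 → (8.000,4.030)–(7.000,4.387)
cell (8,3): code 0010 → (8.000,3.473)–(8.025,4.000)
cell (8,4): code 0001 → (8.025,4.000)–(8.000,4.030)
total: 8 segments, chained into 1 closed loop(s), length Σ = 5.227823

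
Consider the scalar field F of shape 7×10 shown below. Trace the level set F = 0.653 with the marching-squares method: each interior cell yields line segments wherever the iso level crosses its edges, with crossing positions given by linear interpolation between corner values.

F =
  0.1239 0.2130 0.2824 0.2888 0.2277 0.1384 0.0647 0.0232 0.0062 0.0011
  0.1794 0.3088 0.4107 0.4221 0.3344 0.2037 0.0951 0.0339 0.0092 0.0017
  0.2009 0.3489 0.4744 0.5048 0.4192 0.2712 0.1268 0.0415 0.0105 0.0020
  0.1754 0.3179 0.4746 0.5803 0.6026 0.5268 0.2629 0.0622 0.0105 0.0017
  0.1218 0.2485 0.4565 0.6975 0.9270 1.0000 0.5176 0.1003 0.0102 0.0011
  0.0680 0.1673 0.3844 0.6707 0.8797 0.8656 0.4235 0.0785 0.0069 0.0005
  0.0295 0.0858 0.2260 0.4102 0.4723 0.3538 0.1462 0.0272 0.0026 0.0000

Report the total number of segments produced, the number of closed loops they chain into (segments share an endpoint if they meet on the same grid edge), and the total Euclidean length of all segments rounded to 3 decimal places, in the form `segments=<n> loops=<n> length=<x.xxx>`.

segments=10 loops=1 length=8.444

cell (3,2): code 0100 → (3.620,3.000)–(4.000,2.815)
cell (3,3): code 1100 → (3.155,4.000)–(3.620,3.000)
cell (3,4): code 1100 → (3.267,5.000)–(3.155,4.000)
cell (3,5): code 1000 → (4.000,5.719)–(3.267,5.000)
cell (4,2): code 0110 → (4.000,2.815)–(5.000,2.938)
cell (4,5): code 1001 → (5.000,5.481)–(4.000,5.719)
cell (5,2): code 0010 → (5.000,2.938)–(5.068,3.000)
cell (5,3): code 0011 → (5.068,3.000)–(5.556,4.000)
cell (5,4): code 0011 → (5.556,4.000)–(5.415,5.000)
cell (5,5): code 0001 → (5.415,5.000)–(5.000,5.481)
total: 10 segments, chained into 1 closed loop(s), length Σ = 8.444109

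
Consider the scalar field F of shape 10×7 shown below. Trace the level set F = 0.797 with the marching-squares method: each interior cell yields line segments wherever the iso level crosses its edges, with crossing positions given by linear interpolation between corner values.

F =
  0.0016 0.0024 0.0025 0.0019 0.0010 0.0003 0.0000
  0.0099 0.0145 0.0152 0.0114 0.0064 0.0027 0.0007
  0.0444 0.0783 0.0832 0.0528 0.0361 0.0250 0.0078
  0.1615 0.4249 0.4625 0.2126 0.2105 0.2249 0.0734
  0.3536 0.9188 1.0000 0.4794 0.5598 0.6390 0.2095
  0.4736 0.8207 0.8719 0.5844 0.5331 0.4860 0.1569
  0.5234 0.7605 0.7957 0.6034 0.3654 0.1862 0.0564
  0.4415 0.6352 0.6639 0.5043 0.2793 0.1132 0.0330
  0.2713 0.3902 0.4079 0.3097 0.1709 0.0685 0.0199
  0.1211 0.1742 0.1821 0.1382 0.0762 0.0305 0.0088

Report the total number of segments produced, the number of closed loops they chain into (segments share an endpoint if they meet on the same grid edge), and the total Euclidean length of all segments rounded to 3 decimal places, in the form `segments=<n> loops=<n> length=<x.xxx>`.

segments=8 loops=1 length=6.475

cell (3,0): code 0100 → (3.753,1.000)–(4.000,0.785)
cell (3,1): code 1100 → (3.622,2.000)–(3.753,1.000)
cell (3,2): code 1000 → (4.000,2.390)–(3.622,2.000)
cell (4,0): code 0110 → (4.000,0.785)–(5.000,0.932)
cell (4,2): code 1001 → (5.000,2.261)–(4.000,2.390)
cell (5,0): code 0010 → (5.000,0.932)–(5.394,1.000)
cell (5,1): code 0011 → (5.394,1.000)–(5.983,2.000)
cell (5,2): code 0001 → (5.983,2.000)–(5.000,2.261)
total: 8 segments, chained into 1 closed loop(s), length Σ = 6.475161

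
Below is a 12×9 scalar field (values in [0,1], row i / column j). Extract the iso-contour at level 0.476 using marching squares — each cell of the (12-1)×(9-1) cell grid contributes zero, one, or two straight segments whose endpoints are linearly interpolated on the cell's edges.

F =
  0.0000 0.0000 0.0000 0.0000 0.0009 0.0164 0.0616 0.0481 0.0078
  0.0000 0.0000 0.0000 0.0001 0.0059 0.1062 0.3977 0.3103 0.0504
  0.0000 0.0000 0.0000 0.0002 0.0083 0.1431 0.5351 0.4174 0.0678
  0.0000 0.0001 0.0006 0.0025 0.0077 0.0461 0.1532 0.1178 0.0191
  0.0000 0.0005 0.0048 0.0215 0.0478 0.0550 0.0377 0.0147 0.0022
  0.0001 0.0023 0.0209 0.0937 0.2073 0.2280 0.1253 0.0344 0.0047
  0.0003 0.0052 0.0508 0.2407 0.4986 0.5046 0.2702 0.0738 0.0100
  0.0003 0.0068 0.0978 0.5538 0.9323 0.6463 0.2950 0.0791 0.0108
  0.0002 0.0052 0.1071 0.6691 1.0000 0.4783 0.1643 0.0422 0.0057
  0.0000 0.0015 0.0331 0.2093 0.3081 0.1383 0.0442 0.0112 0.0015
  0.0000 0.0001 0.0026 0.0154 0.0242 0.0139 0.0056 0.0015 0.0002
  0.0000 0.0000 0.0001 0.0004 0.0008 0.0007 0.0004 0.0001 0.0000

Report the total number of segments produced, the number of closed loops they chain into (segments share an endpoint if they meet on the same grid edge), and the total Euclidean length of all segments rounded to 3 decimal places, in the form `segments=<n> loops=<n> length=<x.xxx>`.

cell (1,5): code 0100 → (1.570,6.000)–(2.000,5.849)
cell (1,6): code 1000 → (2.000,6.502)–(1.570,6.000)
cell (2,5): code 0010 → (2.000,5.849)–(2.155,6.000)
cell (2,6): code 0001 → (2.155,6.000)–(2.000,6.502)
cell (5,3): code 0100 → (5.922,4.000)–(6.000,3.912)
cell (5,4): code 1100 → (5.897,5.000)–(5.922,4.000)
cell (5,5): code 1000 → (6.000,5.122)–(5.897,5.000)
cell (6,2): code 0100 → (6.752,3.000)–(7.000,2.829)
cell (6,3): code 1110 → (6.000,3.912)–(6.752,3.000)
cell (6,5): code 1001 → (7.000,5.485)–(6.000,5.122)
cell (7,2): code 0110 → (7.000,2.829)–(8.000,2.656)
cell (7,5): code 1001 → (8.000,5.007)–(7.000,5.485)
cell (8,2): code 0010 → (8.000,2.656)–(8.420,3.000)
cell (8,3): code 0011 → (8.420,3.000)–(8.757,4.000)
cell (8,4): code 0011 → (8.757,4.000)–(8.007,5.000)
cell (8,5): code 0001 → (8.007,5.000)–(8.000,5.007)
total: 16 segments, chained into 2 closed loop(s), length Σ = 10.664238

segments=16 loops=2 length=10.664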